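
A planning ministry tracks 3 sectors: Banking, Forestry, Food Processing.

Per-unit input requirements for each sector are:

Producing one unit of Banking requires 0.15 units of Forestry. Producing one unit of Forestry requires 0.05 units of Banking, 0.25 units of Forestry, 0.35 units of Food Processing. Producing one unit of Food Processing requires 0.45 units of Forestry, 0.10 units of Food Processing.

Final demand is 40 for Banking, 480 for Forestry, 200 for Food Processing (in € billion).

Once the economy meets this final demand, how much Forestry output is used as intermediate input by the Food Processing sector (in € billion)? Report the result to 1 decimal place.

z_23 = 280.7

I − A =
  [   1.00    -0.05     0.00]
  [  -0.15     0.75    -0.45]
  [   0.00    -0.35     0.90]
Cofactors of I−A, C_ij = (−1)^(i+j)·(minor ij) (rows/columns in the sector order above):
  C_11 = (0.75)(0.90) − (-0.45)(-0.35) = 0.5175
  C_12 = −[(-0.15)(0.90) − (-0.45)(0.00)] = 0.1350
  C_13 = (-0.15)(-0.35) − (0.75)(0.00) = 0.0525
  C_21 = −[(-0.05)(0.90) − (0.00)(-0.35)] = 0.0450
  C_22 = (1.00)(0.90) − (0.00)(0.00) = 0.9000
  C_23 = −[(1.00)(-0.35) − (-0.05)(0.00)] = 0.3500
  C_31 = (-0.05)(-0.45) − (0.00)(0.75) = 0.0225
  C_32 = −[(1.00)(-0.45) − (0.00)(-0.15)] = 0.4500
  C_33 = (1.00)(0.75) − (-0.05)(-0.15) = 0.7425
det(I−A) = Σ_j (I−A)_1j·C_1j = (1.00)(0.5175) + (-0.05)(0.1350) + (0.00)(0.0525) = 0.51075
adj(I−A) = Cᵀ =
  [ 0.5175   0.0450   0.0225]
  [ 0.1350   0.9000   0.4500]
  [ 0.0525   0.3500   0.7425]
(I − A)⁻¹ = adj(I−A) / det(I−A) ≈
  [   1.0132     0.0881     0.0441]
  [   0.2643     1.7621     0.8811]
  [   0.1028     0.6853     1.4537]
First solve x = (I − A)⁻¹ d = adj(I−A)·d / det(I−A); in particular x_3 = (0.0525·40 + 0.3500·480 + 0.7425·200) / 0.51075 = 318.60 / 0.51075 ≈ 623.789.
Intermediate flow from 2 to 3: z_23 = a_23 · x_3 = 0.45 × 318.60 / 0.51075 = 143.37 / 0.51075 ≈ 280.7.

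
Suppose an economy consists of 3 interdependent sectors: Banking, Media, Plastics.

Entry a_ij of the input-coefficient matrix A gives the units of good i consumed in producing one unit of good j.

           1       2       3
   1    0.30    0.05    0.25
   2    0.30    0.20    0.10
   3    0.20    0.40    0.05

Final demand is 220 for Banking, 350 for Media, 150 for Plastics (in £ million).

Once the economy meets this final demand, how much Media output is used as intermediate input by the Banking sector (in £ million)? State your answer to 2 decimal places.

I − A =
  [   0.70    -0.05    -0.25]
  [  -0.30     0.80    -0.10]
  [  -0.20    -0.40     0.95]
Cofactors of I−A, C_ij = (−1)^(i+j)·(minor ij) (rows/columns in the sector order above):
  C_11 = (0.80)(0.95) − (-0.10)(-0.40) = 0.7200
  C_12 = −[(-0.30)(0.95) − (-0.10)(-0.20)] = 0.3050
  C_13 = (-0.30)(-0.40) − (0.80)(-0.20) = 0.2800
  C_21 = −[(-0.05)(0.95) − (-0.25)(-0.40)] = 0.1475
  C_22 = (0.70)(0.95) − (-0.25)(-0.20) = 0.6150
  C_23 = −[(0.70)(-0.40) − (-0.05)(-0.20)] = 0.2900
  C_31 = (-0.05)(-0.10) − (-0.25)(0.80) = 0.2050
  C_32 = −[(0.70)(-0.10) − (-0.25)(-0.30)] = 0.1450
  C_33 = (0.70)(0.80) − (-0.05)(-0.30) = 0.5450
det(I−A) = Σ_j (I−A)_1j·C_1j = (0.70)(0.7200) + (-0.05)(0.3050) + (-0.25)(0.2800) = 0.41875
adj(I−A) = Cᵀ =
  [ 0.7200   0.1475   0.2050]
  [ 0.3050   0.6150   0.1450]
  [ 0.2800   0.2900   0.5450]
(I − A)⁻¹ = adj(I−A) / det(I−A) ≈
  [   1.7194     0.3522     0.4896]
  [   0.7284     1.4687     0.3463]
  [   0.6687     0.6925     1.3015]
First solve x = (I − A)⁻¹ d = adj(I−A)·d / det(I−A); in particular x_1 = (0.7200·220 + 0.1475·350 + 0.2050·150) / 0.41875 = 240.775 / 0.41875 ≈ 574.9851.
Intermediate flow from 2 to 1: z_21 = a_21 · x_1 = 0.30 × 240.775 / 0.41875 = 72.2325 / 0.41875 ≈ 172.50.

z_21 = 172.50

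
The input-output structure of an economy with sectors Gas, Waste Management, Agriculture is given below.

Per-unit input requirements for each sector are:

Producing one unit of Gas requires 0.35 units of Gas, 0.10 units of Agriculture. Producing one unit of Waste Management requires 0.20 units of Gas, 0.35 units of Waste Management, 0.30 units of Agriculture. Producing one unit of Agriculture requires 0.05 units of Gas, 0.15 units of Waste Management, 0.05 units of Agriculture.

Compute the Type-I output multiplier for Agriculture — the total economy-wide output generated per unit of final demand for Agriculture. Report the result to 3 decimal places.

m_3 = 1.592

I − A =
  [   0.65    -0.20    -0.05]
  [   0.00     0.65    -0.15]
  [  -0.10    -0.30     0.95]
Cofactors of I−A, C_ij = (−1)^(i+j)·(minor ij) (rows/columns in the sector order above):
  C_11 = (0.65)(0.95) − (-0.15)(-0.30) = 0.5725
  C_12 = −[(0.00)(0.95) − (-0.15)(-0.10)] = 0.0150
  C_13 = (0.00)(-0.30) − (0.65)(-0.10) = 0.0650
  C_21 = −[(-0.20)(0.95) − (-0.05)(-0.30)] = 0.2050
  C_22 = (0.65)(0.95) − (-0.05)(-0.10) = 0.6125
  C_23 = −[(0.65)(-0.30) − (-0.20)(-0.10)] = 0.2150
  C_31 = (-0.20)(-0.15) − (-0.05)(0.65) = 0.0625
  C_32 = −[(0.65)(-0.15) − (-0.05)(0.00)] = 0.0975
  C_33 = (0.65)(0.65) − (-0.20)(0.00) = 0.4225
det(I−A) = Σ_j (I−A)_1j·C_1j = (0.65)(0.5725) + (-0.20)(0.0150) + (-0.05)(0.0650) = 0.365875
adj(I−A) = Cᵀ =
  [ 0.5725   0.2050   0.0625]
  [ 0.0150   0.6125   0.0975]
  [ 0.0650   0.2150   0.4225]
(I − A)⁻¹ = adj(I−A) / det(I−A) ≈
  [   1.5647     0.5603     0.1708]
  [   0.0410     1.6741     0.2665]
  [   0.1777     0.5876     1.1548]
The output multiplier for sector j is the column-j sum of the Leontief inverse (I − A)⁻¹ = adj(I−A) / det(I−A).
Column 3 of adj(I−A): (0.0625, 0.0975, 0.4225); det(I−A) = 0.365875.
m_3 = (0.0625 + 0.0975 + 0.4225) / 0.365875 = 0.5825 / 0.365875 ≈ 1.592.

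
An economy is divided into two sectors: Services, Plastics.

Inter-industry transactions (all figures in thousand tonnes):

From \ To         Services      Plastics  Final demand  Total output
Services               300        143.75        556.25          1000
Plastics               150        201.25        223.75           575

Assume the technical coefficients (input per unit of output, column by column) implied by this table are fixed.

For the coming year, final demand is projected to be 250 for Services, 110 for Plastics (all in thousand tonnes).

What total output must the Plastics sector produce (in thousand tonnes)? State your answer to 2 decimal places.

x_P = 274.25

Technical coefficients a_ij = z_ij / X_j:
  a_SS = 300/1000 = 0.30, a_PS = 150/1000 = 0.15
  a_SP = 143.75/575 = 0.25, a_PP = 201.25/575 = 0.35
I − A =
  [   0.70    -0.25]
  [  -0.15     0.65]
det(I−A) = (0.70)(0.65) − (-0.25)(-0.15) = 0.4175
adj(I−A) = [[0.65, 0.25], [0.15, 0.70]]
(I − A)⁻¹ = adj(I−A) / det(I−A) ≈
  [   1.5569     0.5988]
  [   0.3593     1.6766]
x = (I − A)⁻¹ d = adj(I−A)·d / det(I−A), with det(I−A) = 0.4175:
  x_S = (0.65·250 + 0.25·110) / 0.4175 = 190.00 / 0.4175 ≈ 455.09
  x_P = (0.15·250 + 0.70·110) / 0.4175 = 114.50 / 0.4175 ≈ 274.25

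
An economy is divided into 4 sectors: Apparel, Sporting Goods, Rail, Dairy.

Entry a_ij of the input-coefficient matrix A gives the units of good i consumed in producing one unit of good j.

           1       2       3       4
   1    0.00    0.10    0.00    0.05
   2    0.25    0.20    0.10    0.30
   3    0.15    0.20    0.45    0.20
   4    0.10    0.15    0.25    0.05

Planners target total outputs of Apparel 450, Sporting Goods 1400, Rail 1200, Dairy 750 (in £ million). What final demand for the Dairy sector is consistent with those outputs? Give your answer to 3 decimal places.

I − A =
  [   1.00    -0.10     0.00    -0.05]
  [  -0.25     0.80    -0.10    -0.30]
  [  -0.15    -0.20     0.55    -0.20]
  [  -0.10    -0.15    -0.25     0.95]
d = (I − A) x:
  d_1 = (+1.00)·450 + (-0.10)·1400 + (+0.00)·1200 + (-0.05)·750 = 272.500
  d_2 = (-0.25)·450 + (+0.80)·1400 + (-0.10)·1200 + (-0.30)·750 = 662.500
  d_3 = (-0.15)·450 + (-0.20)·1400 + (+0.55)·1200 + (-0.20)·750 = 162.500
  d_4 = (-0.10)·450 + (-0.15)·1400 + (-0.25)·1200 + (+0.95)·750 = 157.500

d_4 = 157.500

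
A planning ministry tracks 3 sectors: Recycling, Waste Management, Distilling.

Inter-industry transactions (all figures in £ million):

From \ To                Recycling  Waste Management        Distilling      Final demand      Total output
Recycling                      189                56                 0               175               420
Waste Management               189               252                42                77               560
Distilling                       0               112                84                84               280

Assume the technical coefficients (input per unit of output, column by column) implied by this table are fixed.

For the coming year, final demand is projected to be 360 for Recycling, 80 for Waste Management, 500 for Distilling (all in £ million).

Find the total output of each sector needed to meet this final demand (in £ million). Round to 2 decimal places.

Technical coefficients a_ij = z_ij / X_j:
  a_RR = 189/420 = 0.45, a_WR = 189/420 = 0.45, a_DR = 0/420 = 0.00
  a_RW = 56/560 = 0.10, a_WW = 252/560 = 0.45, a_DW = 112/560 = 0.20
  a_RD = 0/280 = 0.00, a_WD = 42/280 = 0.15, a_DD = 84/280 = 0.30
I − A =
  [   0.55    -0.10     0.00]
  [  -0.45     0.55    -0.15]
  [   0.00    -0.20     0.70]
Cofactors of I−A, C_ij = (−1)^(i+j)·(minor ij) (rows/columns in the sector order above):
  C_11 = (0.55)(0.70) − (-0.15)(-0.20) = 0.3550
  C_12 = −[(-0.45)(0.70) − (-0.15)(0.00)] = 0.3150
  C_13 = (-0.45)(-0.20) − (0.55)(0.00) = 0.0900
  C_21 = −[(-0.10)(0.70) − (0.00)(-0.20)] = 0.0700
  C_22 = (0.55)(0.70) − (0.00)(0.00) = 0.3850
  C_23 = −[(0.55)(-0.20) − (-0.10)(0.00)] = 0.1100
  C_31 = (-0.10)(-0.15) − (0.00)(0.55) = 0.0150
  C_32 = −[(0.55)(-0.15) − (0.00)(-0.45)] = 0.0825
  C_33 = (0.55)(0.55) − (-0.10)(-0.45) = 0.2575
det(I−A) = Σ_j (I−A)_1j·C_1j = (0.55)(0.3550) + (-0.10)(0.3150) + (0.00)(0.0900) = 0.16375
adj(I−A) = Cᵀ =
  [ 0.3550   0.0700   0.0150]
  [ 0.3150   0.3850   0.0825]
  [ 0.0900   0.1100   0.2575]
(I − A)⁻¹ = adj(I−A) / det(I−A) ≈
  [   2.1679     0.4275     0.0916]
  [   1.9237     2.3511     0.5038]
  [   0.5496     0.6718     1.5725]
x = (I − A)⁻¹ d = adj(I−A)·d / det(I−A), with det(I−A) = 0.16375:
  x_R = (0.3550·360 + 0.0700·80 + 0.0150·500) / 0.16375 = 140.90 / 0.16375 ≈ 860.46
  x_W = (0.3150·360 + 0.3850·80 + 0.0825·500) / 0.16375 = 185.45 / 0.16375 ≈ 1132.52
  x_D = (0.0900·360 + 0.1100·80 + 0.2575·500) / 0.16375 = 169.95 / 0.16375 ≈ 1037.86

x_R = 860.46, x_W = 1132.52, x_D = 1037.86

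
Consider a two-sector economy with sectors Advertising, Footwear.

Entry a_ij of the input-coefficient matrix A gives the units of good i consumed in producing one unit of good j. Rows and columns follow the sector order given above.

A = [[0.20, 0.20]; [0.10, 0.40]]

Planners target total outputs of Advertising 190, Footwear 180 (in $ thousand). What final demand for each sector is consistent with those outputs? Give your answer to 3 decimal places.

d_A = 116.000, d_F = 89.000

I − A =
  [   0.80    -0.20]
  [  -0.10     0.60]
d = (I − A) x:
  d_A = (+0.80)·190 + (-0.20)·180 = 116.000
  d_F = (-0.10)·190 + (+0.60)·180 = 89.000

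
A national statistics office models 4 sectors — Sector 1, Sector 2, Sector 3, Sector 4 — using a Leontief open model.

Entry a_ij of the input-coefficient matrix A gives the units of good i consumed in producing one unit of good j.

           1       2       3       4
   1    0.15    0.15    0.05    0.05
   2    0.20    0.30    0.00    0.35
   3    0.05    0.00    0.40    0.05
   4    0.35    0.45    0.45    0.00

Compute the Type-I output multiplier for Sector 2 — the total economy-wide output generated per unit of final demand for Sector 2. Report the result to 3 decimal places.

m_2 = 3.945

I − A =
  [   0.85    -0.15    -0.05    -0.05]
  [  -0.20     0.70     0.00    -0.35]
  [  -0.05     0.00     0.60    -0.05]
  [  -0.35    -0.45    -0.45     1.00]
Compute the cofactors C_ij = (−1)^(i+j)·(3×3 minor ij) of I−A; the adjugate is their transpose:
adj(I−A) = Cᵀ =
  [ 0.309750   0.101250   0.066500   0.054250]
  [ 0.196875   0.475875   0.154500   0.184125]
  [ 0.043875   0.030375   0.396000   0.032625]
  [ 0.216750   0.263250   0.271000   0.337250]
det(I−A) = Σ_j (I−A)_1j·C_1j = (0.85)(0.309750) + (-0.15)(0.196875) + (-0.05)(0.043875) + (-0.05)(0.216750) = 0.220725
(I − A)⁻¹ = adj(I−A) / det(I−A) ≈
  [   1.4033     0.4587     0.3013     0.2458]
  [   0.8919     2.1560     0.7000     0.8342]
  [   0.1988     0.1376     1.7941     0.1478]
  [   0.9820     1.1927     1.2278     1.5279]
The output multiplier for sector j is the column-j sum of the Leontief inverse (I − A)⁻¹ = adj(I−A) / det(I−A).
Column 2 of adj(I−A): (0.101250, 0.475875, 0.030375, 0.263250); det(I−A) = 0.220725.
m_2 = (0.101250 + 0.475875 + 0.030375 + 0.263250) / 0.220725 = 0.87075 / 0.220725 ≈ 3.945.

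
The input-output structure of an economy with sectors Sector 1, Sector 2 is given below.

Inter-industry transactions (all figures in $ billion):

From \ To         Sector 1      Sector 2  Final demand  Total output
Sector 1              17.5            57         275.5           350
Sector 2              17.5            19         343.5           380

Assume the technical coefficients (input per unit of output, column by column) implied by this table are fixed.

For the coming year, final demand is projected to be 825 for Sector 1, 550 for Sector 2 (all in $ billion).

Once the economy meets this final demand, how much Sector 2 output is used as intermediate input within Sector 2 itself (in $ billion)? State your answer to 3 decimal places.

z_22 = 31.494

Technical coefficients a_ij = z_ij / X_j:
  a_11 = 17.5/350 = 0.05, a_21 = 17.5/350 = 0.05
  a_12 = 57/380 = 0.15, a_22 = 19/380 = 0.05
I − A =
  [   0.95    -0.15]
  [  -0.05     0.95]
det(I−A) = (0.95)(0.95) − (-0.15)(-0.05) = 0.8950
adj(I−A) = [[0.95, 0.15], [0.05, 0.95]]
(I − A)⁻¹ = adj(I−A) / det(I−A) ≈
  [   1.0615     0.1676]
  [   0.0559     1.0615]
First solve x = (I − A)⁻¹ d = adj(I−A)·d / det(I−A); in particular x_2 = (0.05·825 + 0.95·550) / 0.8950 = 563.75 / 0.8950 ≈ 629.88827.
Intermediate flow from 2 to 2: z_22 = a_22 · x_2 = 0.05 × 563.75 / 0.8950 = 28.1875 / 0.8950 ≈ 31.494.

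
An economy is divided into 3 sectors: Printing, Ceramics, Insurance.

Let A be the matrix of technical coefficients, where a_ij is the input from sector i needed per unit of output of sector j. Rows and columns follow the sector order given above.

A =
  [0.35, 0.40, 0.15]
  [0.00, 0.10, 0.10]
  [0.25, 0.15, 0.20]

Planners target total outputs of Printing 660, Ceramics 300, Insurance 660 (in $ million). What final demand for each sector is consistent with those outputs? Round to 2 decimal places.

I − A =
  [   0.65    -0.40    -0.15]
  [   0.00     0.90    -0.10]
  [  -0.25    -0.15     0.80]
d = (I − A) x:
  d_1 = (+0.65)·660 + (-0.40)·300 + (-0.15)·660 = 210.00
  d_2 = (+0.00)·660 + (+0.90)·300 + (-0.10)·660 = 204.00
  d_3 = (-0.25)·660 + (-0.15)·300 + (+0.80)·660 = 318.00

d_1 = 210.00, d_2 = 204.00, d_3 = 318.00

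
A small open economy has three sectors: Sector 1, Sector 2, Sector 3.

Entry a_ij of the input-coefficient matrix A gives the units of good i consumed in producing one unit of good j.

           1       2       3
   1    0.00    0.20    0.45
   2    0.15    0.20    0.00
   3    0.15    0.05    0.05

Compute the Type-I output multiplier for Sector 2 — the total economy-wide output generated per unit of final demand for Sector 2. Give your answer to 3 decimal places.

I − A =
  [   1.00    -0.20    -0.45]
  [  -0.15     0.80     0.00]
  [  -0.15    -0.05     0.95]
Cofactors of I−A, C_ij = (−1)^(i+j)·(minor ij) (rows/columns in the sector order above):
  C_11 = (0.80)(0.95) − (0.00)(-0.05) = 0.7600
  C_12 = −[(-0.15)(0.95) − (0.00)(-0.15)] = 0.1425
  C_13 = (-0.15)(-0.05) − (0.80)(-0.15) = 0.1275
  C_21 = −[(-0.20)(0.95) − (-0.45)(-0.05)] = 0.2125
  C_22 = (1.00)(0.95) − (-0.45)(-0.15) = 0.8825
  C_23 = −[(1.00)(-0.05) − (-0.20)(-0.15)] = 0.0800
  C_31 = (-0.20)(0.00) − (-0.45)(0.80) = 0.3600
  C_32 = −[(1.00)(0.00) − (-0.45)(-0.15)] = 0.0675
  C_33 = (1.00)(0.80) − (-0.20)(-0.15) = 0.7700
det(I−A) = Σ_j (I−A)_1j·C_1j = (1.00)(0.7600) + (-0.20)(0.1425) + (-0.45)(0.1275) = 0.674125
adj(I−A) = Cᵀ =
  [ 0.7600   0.2125   0.3600]
  [ 0.1425   0.8825   0.0675]
  [ 0.1275   0.0800   0.7700]
(I − A)⁻¹ = adj(I−A) / det(I−A) ≈
  [   1.1274     0.3152     0.5340]
  [   0.2114     1.3091     0.1001]
  [   0.1891     0.1187     1.1422]
The output multiplier for sector j is the column-j sum of the Leontief inverse (I − A)⁻¹ = adj(I−A) / det(I−A).
Column 2 of adj(I−A): (0.2125, 0.8825, 0.0800); det(I−A) = 0.674125.
m_2 = (0.2125 + 0.8825 + 0.0800) / 0.674125 = 1.175 / 0.674125 ≈ 1.743.

m_2 = 1.743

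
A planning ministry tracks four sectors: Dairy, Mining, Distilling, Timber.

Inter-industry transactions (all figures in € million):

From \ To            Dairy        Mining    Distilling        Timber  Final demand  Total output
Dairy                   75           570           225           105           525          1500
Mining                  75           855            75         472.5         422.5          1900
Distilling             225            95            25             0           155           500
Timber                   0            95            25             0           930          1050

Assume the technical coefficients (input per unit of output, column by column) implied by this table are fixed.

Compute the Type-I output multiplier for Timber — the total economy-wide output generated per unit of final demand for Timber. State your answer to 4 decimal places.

Technical coefficients a_ij = z_ij / X_j:
  a_11 = 75/1500 = 0.05, a_21 = 75/1500 = 0.05, a_31 = 225/1500 = 0.15, a_41 = 0/1500 = 0.00
  a_12 = 570/1900 = 0.30, a_22 = 855/1900 = 0.45, a_32 = 95/1900 = 0.05, a_42 = 95/1900 = 0.05
  a_13 = 225/500 = 0.45, a_23 = 75/500 = 0.15, a_33 = 25/500 = 0.05, a_43 = 25/500 = 0.05
  a_14 = 105/1050 = 0.10, a_24 = 472.5/1050 = 0.45, a_34 = 0/1050 = 0.00, a_44 = 0/1050 = 0.00
I − A =
  [   0.95    -0.30    -0.45    -0.10]
  [  -0.05     0.55    -0.15    -0.45]
  [  -0.15    -0.05     0.95     0.00]
  [   0.00    -0.05    -0.05     1.00]
Compute the cofactors C_ij = (−1)^(i+j)·(3×3 minor ij) of I−A; the adjugate is their transpose:
adj(I−A) = Cᵀ =
  [ 0.492500   0.312500   0.292625   0.189875]
  [ 0.073375   0.834250   0.186625   0.382750]
  [ 0.081625   0.093250   0.485875   0.050125]
  [ 0.007750   0.046375   0.033625   0.430000]
det(I−A) = Σ_j (I−A)_1j·C_1j = (0.95)(0.492500) + (-0.30)(0.073375) + (-0.45)(0.081625) + (-0.10)(0.007750) = 0.40835625
(I − A)⁻¹ = adj(I−A) / det(I−A) ≈
  [   1.20605     0.76526     0.71659     0.46497]
  [   0.17968     2.04295     0.45702     0.93729]
  [   0.19989     0.22835     1.18983     0.12275]
  [   0.01898     0.11357     0.08234     1.05300]
The output multiplier for sector j is the column-j sum of the Leontief inverse (I − A)⁻¹ = adj(I−A) / det(I−A).
Column 4 of adj(I−A): (0.189875, 0.382750, 0.050125, 0.430000); det(I−A) = 0.40835625.
m_4 = (0.189875 + 0.382750 + 0.050125 + 0.430000) / 0.40835625 = 1.05275 / 0.40835625 ≈ 2.5780.

m_4 = 2.5780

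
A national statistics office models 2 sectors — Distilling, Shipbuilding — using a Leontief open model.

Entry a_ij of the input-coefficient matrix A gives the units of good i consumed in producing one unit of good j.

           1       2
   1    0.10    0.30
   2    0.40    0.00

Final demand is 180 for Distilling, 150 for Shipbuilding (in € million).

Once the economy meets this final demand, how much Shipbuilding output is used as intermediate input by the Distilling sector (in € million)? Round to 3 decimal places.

I − A =
  [   0.90    -0.30]
  [  -0.40     1.00]
det(I−A) = (0.90)(1.00) − (-0.30)(-0.40) = 0.7800
adj(I−A) = [[1.00, 0.30], [0.40, 0.90]]
(I − A)⁻¹ = adj(I−A) / det(I−A) ≈
  [   1.2821     0.3846]
  [   0.5128     1.1538]
First solve x = (I − A)⁻¹ d = adj(I−A)·d / det(I−A); in particular x_1 = (1.00·180 + 0.30·150) / 0.7800 = 225.00 / 0.7800 ≈ 288.46154.
Intermediate flow from 2 to 1: z_21 = a_21 · x_1 = 0.40 × 225.00 / 0.7800 = 90.00 / 0.7800 ≈ 115.385.

z_21 = 115.385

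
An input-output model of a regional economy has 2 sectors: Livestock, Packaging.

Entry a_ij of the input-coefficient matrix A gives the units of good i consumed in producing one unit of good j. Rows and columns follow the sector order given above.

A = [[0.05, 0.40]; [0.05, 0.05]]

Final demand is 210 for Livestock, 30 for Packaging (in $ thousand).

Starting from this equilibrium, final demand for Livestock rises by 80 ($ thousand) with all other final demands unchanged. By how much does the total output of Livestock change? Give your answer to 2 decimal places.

I − A =
  [   0.95    -0.40]
  [  -0.05     0.95]
det(I−A) = (0.95)(0.95) − (-0.40)(-0.05) = 0.8825
adj(I−A) = [[0.95, 0.40], [0.05, 0.95]]
(I − A)⁻¹ = adj(I−A) / det(I−A) ≈
  [   1.0765     0.4533]
  [   0.0567     1.0765]
Δx = (I − A)⁻¹ Δd with Δd having +80 in the Livestock component and 0 elsewhere.
So Δx_1 = L_11 · (+80), where L_11 = adj(I−A)_11 / det(I−A) = 0.95 / 0.8825.
Δx_1 = 0.95 × (+80) / 0.8825 = 76.00 / 0.8825 ≈ 86.12.

Δx_1 = 86.12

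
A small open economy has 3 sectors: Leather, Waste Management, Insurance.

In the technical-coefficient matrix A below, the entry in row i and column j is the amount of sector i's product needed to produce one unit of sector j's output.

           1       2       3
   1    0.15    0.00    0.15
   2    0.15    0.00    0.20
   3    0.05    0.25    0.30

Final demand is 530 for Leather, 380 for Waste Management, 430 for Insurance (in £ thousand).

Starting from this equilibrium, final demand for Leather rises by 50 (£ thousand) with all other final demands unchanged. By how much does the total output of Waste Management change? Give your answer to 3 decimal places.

Δx_2 = 10.660

I − A =
  [   0.85     0.00    -0.15]
  [  -0.15     1.00    -0.20]
  [  -0.05    -0.25     0.70]
Cofactors of I−A, C_ij = (−1)^(i+j)·(minor ij) (rows/columns in the sector order above):
  C_11 = (1.00)(0.70) − (-0.20)(-0.25) = 0.6500
  C_12 = −[(-0.15)(0.70) − (-0.20)(-0.05)] = 0.1150
  C_13 = (-0.15)(-0.25) − (1.00)(-0.05) = 0.0875
  C_21 = −[(0.00)(0.70) − (-0.15)(-0.25)] = 0.0375
  C_22 = (0.85)(0.70) − (-0.15)(-0.05) = 0.5875
  C_23 = −[(0.85)(-0.25) − (0.00)(-0.05)] = 0.2125
  C_31 = (0.00)(-0.20) − (-0.15)(1.00) = 0.1500
  C_32 = −[(0.85)(-0.20) − (-0.15)(-0.15)] = 0.1925
  C_33 = (0.85)(1.00) − (0.00)(-0.15) = 0.8500
det(I−A) = Σ_j (I−A)_1j·C_1j = (0.85)(0.6500) + (0.00)(0.1150) + (-0.15)(0.0875) = 0.539375
adj(I−A) = Cᵀ =
  [ 0.6500   0.0375   0.1500]
  [ 0.1150   0.5875   0.1925]
  [ 0.0875   0.2125   0.8500]
(I − A)⁻¹ = adj(I−A) / det(I−A) ≈
  [   1.2051     0.0695     0.2781]
  [   0.2132     1.0892     0.3569]
  [   0.1622     0.3940     1.5759]
Δx = (I − A)⁻¹ Δd with Δd having +50 in the Leather component and 0 elsewhere.
So Δx_2 = L_21 · (+50), where L_21 = adj(I−A)_21 / det(I−A) = 0.1150 / 0.539375.
Δx_2 = 0.1150 × (+50) / 0.539375 = 5.75 / 0.539375 ≈ 10.660.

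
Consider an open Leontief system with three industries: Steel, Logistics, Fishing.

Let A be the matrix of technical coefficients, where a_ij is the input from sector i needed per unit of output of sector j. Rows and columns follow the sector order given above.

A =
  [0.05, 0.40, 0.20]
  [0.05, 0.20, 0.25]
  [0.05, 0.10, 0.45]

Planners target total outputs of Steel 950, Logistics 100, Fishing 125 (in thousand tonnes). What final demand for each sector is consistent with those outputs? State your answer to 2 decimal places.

I − A =
  [   0.95    -0.40    -0.20]
  [  -0.05     0.80    -0.25]
  [  -0.05    -0.10     0.55]
d = (I − A) x:
  d_1 = (+0.95)·950 + (-0.40)·100 + (-0.20)·125 = 837.50
  d_2 = (-0.05)·950 + (+0.80)·100 + (-0.25)·125 = 1.25
  d_3 = (-0.05)·950 + (-0.10)·100 + (+0.55)·125 = 11.25

d_1 = 837.50, d_2 = 1.25, d_3 = 11.25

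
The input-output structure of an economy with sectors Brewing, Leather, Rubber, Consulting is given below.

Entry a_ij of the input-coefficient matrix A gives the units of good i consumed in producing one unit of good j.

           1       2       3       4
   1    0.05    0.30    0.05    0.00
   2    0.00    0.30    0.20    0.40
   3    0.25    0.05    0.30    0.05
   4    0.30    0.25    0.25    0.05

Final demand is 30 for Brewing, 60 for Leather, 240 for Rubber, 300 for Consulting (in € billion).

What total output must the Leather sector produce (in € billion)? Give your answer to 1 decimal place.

x_2 = 642.7

I − A =
  [   0.95    -0.30    -0.05     0.00]
  [   0.00     0.70    -0.20    -0.40]
  [  -0.25    -0.05     0.70    -0.05]
  [  -0.30    -0.25    -0.25     0.95]
Compute the cofactors C_ij = (−1)^(i+j)·(3×3 minor ij) of I−A; the adjugate is their transpose:
adj(I−A) = Cᵀ =
  [ 0.36975   0.19875   0.11525   0.08975]
  [ 0.15950   0.60725   0.28150   0.27050]
  [ 0.15775   0.13275   0.50075   0.08225]
  [ 0.20025   0.25750   0.24225   0.43225]
det(I−A) = Σ_j (I−A)_1j·C_1j = (0.95)(0.36975) + (-0.30)(0.15950) + (-0.05)(0.15775) + (0.00)(0.20025) = 0.295525
(I − A)⁻¹ = adj(I−A) / det(I−A) ≈
  [   1.2512     0.6725     0.3900     0.3037]
  [   0.5397     2.0548     0.9525     0.9153]
  [   0.5338     0.4492     1.6944     0.2783]
  [   0.6776     0.8713     0.8197     1.4627]
x = (I − A)⁻¹ d = adj(I−A)·d / det(I−A), with det(I−A) = 0.295525:
  x_1 = (0.36975·30 + 0.19875·60 + 0.11525·240 + 0.08975·300) / 0.295525 = 77.6025 / 0.295525 ≈ 262.6
  x_2 = (0.15950·30 + 0.60725·60 + 0.28150·240 + 0.27050·300) / 0.295525 = 189.93 / 0.295525 ≈ 642.7
  x_3 = (0.15775·30 + 0.13275·60 + 0.50075·240 + 0.08225·300) / 0.295525 = 157.5525 / 0.295525 ≈ 533.1
  x_4 = (0.20025·30 + 0.25750·60 + 0.24225·240 + 0.43225·300) / 0.295525 = 209.2725 / 0.295525 ≈ 708.1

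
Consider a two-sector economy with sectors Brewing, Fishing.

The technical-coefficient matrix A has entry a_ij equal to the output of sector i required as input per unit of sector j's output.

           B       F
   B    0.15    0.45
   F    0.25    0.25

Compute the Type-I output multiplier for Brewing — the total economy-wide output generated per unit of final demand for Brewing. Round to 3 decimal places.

m_B = 1.905

I − A =
  [   0.85    -0.45]
  [  -0.25     0.75]
det(I−A) = (0.85)(0.75) − (-0.45)(-0.25) = 0.5250
adj(I−A) = [[0.75, 0.45], [0.25, 0.85]]
(I − A)⁻¹ = adj(I−A) / det(I−A) ≈
  [   1.4286     0.8571]
  [   0.4762     1.6190]
The output multiplier for sector j is the column-j sum of the Leontief inverse (I − A)⁻¹ = adj(I−A) / det(I−A).
Column B of adj(I−A): (0.75, 0.25); det(I−A) = 0.5250.
m_B = (0.75 + 0.25) / 0.5250 = 1.00 / 0.5250 ≈ 1.905.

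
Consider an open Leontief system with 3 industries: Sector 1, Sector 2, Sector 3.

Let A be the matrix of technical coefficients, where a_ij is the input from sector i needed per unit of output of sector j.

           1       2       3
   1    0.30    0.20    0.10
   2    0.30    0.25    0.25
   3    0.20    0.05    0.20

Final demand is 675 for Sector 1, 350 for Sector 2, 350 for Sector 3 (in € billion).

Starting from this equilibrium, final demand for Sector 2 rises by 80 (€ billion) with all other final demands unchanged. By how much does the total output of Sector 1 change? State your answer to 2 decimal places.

I − A =
  [   0.70    -0.20    -0.10]
  [  -0.30     0.75    -0.25]
  [  -0.20    -0.05     0.80]
Cofactors of I−A, C_ij = (−1)^(i+j)·(minor ij) (rows/columns in the sector order above):
  C_11 = (0.75)(0.80) − (-0.25)(-0.05) = 0.5875
  C_12 = −[(-0.30)(0.80) − (-0.25)(-0.20)] = 0.2900
  C_13 = (-0.30)(-0.05) − (0.75)(-0.20) = 0.1650
  C_21 = −[(-0.20)(0.80) − (-0.10)(-0.05)] = 0.1650
  C_22 = (0.70)(0.80) − (-0.10)(-0.20) = 0.5400
  C_23 = −[(0.70)(-0.05) − (-0.20)(-0.20)] = 0.0750
  C_31 = (-0.20)(-0.25) − (-0.10)(0.75) = 0.1250
  C_32 = −[(0.70)(-0.25) − (-0.10)(-0.30)] = 0.2050
  C_33 = (0.70)(0.75) − (-0.20)(-0.30) = 0.4650
det(I−A) = Σ_j (I−A)_1j·C_1j = (0.70)(0.5875) + (-0.20)(0.2900) + (-0.10)(0.1650) = 0.33675
adj(I−A) = Cᵀ =
  [ 0.5875   0.1650   0.1250]
  [ 0.2900   0.5400   0.2050]
  [ 0.1650   0.0750   0.4650]
(I − A)⁻¹ = adj(I−A) / det(I−A) ≈
  [   1.7446     0.4900     0.3712]
  [   0.8612     1.6036     0.6088]
  [   0.4900     0.2227     1.3808]
Δx = (I − A)⁻¹ Δd with Δd having +80 in the Sector 2 component and 0 elsewhere.
So Δx_1 = L_12 · (+80), where L_12 = adj(I−A)_12 / det(I−A) = 0.1650 / 0.33675.
Δx_1 = 0.1650 × (+80) / 0.33675 = 13.20 / 0.33675 ≈ 39.20.

Δx_1 = 39.20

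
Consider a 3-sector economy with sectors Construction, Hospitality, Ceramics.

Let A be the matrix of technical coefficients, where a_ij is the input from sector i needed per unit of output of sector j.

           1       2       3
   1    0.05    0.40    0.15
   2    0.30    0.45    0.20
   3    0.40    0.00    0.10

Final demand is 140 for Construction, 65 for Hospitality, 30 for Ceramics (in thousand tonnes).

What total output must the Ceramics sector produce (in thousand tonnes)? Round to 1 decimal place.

x_3 = 179.2

I − A =
  [   0.95    -0.40    -0.15]
  [  -0.30     0.55    -0.20]
  [  -0.40     0.00     0.90]
Cofactors of I−A, C_ij = (−1)^(i+j)·(minor ij) (rows/columns in the sector order above):
  C_11 = (0.55)(0.90) − (-0.20)(0.00) = 0.4950
  C_12 = −[(-0.30)(0.90) − (-0.20)(-0.40)] = 0.3500
  C_13 = (-0.30)(0.00) − (0.55)(-0.40) = 0.2200
  C_21 = −[(-0.40)(0.90) − (-0.15)(0.00)] = 0.3600
  C_22 = (0.95)(0.90) − (-0.15)(-0.40) = 0.7950
  C_23 = −[(0.95)(0.00) − (-0.40)(-0.40)] = 0.1600
  C_31 = (-0.40)(-0.20) − (-0.15)(0.55) = 0.1625
  C_32 = −[(0.95)(-0.20) − (-0.15)(-0.30)] = 0.2350
  C_33 = (0.95)(0.55) − (-0.40)(-0.30) = 0.4025
det(I−A) = Σ_j (I−A)_1j·C_1j = (0.95)(0.4950) + (-0.40)(0.3500) + (-0.15)(0.2200) = 0.29725
adj(I−A) = Cᵀ =
  [ 0.4950   0.3600   0.1625]
  [ 0.3500   0.7950   0.2350]
  [ 0.2200   0.1600   0.4025]
(I − A)⁻¹ = adj(I−A) / det(I−A) ≈
  [   1.6653     1.2111     0.5467]
  [   1.1775     2.6745     0.7906]
  [   0.7401     0.5383     1.3541]
x = (I − A)⁻¹ d = adj(I−A)·d / det(I−A), with det(I−A) = 0.29725:
  x_1 = (0.4950·140 + 0.3600·65 + 0.1625·30) / 0.29725 = 97.575 / 0.29725 ≈ 328.3
  x_2 = (0.3500·140 + 0.7950·65 + 0.2350·30) / 0.29725 = 107.725 / 0.29725 ≈ 362.4
  x_3 = (0.2200·140 + 0.1600·65 + 0.4025·30) / 0.29725 = 53.275 / 0.29725 ≈ 179.2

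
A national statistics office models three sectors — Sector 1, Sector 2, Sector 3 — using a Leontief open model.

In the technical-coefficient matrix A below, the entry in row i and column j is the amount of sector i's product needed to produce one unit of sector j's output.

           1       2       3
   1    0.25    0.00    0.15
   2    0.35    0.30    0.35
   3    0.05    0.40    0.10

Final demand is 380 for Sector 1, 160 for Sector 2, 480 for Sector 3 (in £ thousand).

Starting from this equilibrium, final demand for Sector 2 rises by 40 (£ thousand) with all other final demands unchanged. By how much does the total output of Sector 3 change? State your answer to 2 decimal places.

Δx_3 = 35.16

I − A =
  [   0.75     0.00    -0.15]
  [  -0.35     0.70    -0.35]
  [  -0.05    -0.40     0.90]
Cofactors of I−A, C_ij = (−1)^(i+j)·(minor ij) (rows/columns in the sector order above):
  C_11 = (0.70)(0.90) − (-0.35)(-0.40) = 0.4900
  C_12 = −[(-0.35)(0.90) − (-0.35)(-0.05)] = 0.3325
  C_13 = (-0.35)(-0.40) − (0.70)(-0.05) = 0.1750
  C_21 = −[(0.00)(0.90) − (-0.15)(-0.40)] = 0.0600
  C_22 = (0.75)(0.90) − (-0.15)(-0.05) = 0.6675
  C_23 = −[(0.75)(-0.40) − (0.00)(-0.05)] = 0.3000
  C_31 = (0.00)(-0.35) − (-0.15)(0.70) = 0.1050
  C_32 = −[(0.75)(-0.35) − (-0.15)(-0.35)] = 0.3150
  C_33 = (0.75)(0.70) − (0.00)(-0.35) = 0.5250
det(I−A) = Σ_j (I−A)_1j·C_1j = (0.75)(0.4900) + (0.00)(0.3325) + (-0.15)(0.1750) = 0.34125
adj(I−A) = Cᵀ =
  [ 0.4900   0.0600   0.1050]
  [ 0.3325   0.6675   0.3150]
  [ 0.1750   0.3000   0.5250]
(I − A)⁻¹ = adj(I−A) / det(I−A) ≈
  [   1.4359     0.1758     0.3077]
  [   0.9744     1.9560     0.9231]
  [   0.5128     0.8791     1.5385]
Δx = (I − A)⁻¹ Δd with Δd having +40 in the Sector 2 component and 0 elsewhere.
So Δx_3 = L_32 · (+40), where L_32 = adj(I−A)_32 / det(I−A) = 0.3000 / 0.34125.
Δx_3 = 0.3000 × (+40) / 0.34125 = 12.00 / 0.34125 ≈ 35.16.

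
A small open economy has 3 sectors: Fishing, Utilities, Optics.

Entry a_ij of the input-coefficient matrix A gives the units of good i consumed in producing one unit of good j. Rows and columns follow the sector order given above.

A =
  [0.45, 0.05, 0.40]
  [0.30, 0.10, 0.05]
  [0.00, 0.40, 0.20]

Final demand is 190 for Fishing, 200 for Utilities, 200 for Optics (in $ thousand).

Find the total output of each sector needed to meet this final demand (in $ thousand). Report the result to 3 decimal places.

x_1 = 755.385, x_2 = 501.846, x_3 = 500.923

I − A =
  [   0.55    -0.05    -0.40]
  [  -0.30     0.90    -0.05]
  [   0.00    -0.40     0.80]
Cofactors of I−A, C_ij = (−1)^(i+j)·(minor ij) (rows/columns in the sector order above):
  C_11 = (0.90)(0.80) − (-0.05)(-0.40) = 0.7000
  C_12 = −[(-0.30)(0.80) − (-0.05)(0.00)] = 0.2400
  C_13 = (-0.30)(-0.40) − (0.90)(0.00) = 0.1200
  C_21 = −[(-0.05)(0.80) − (-0.40)(-0.40)] = 0.2000
  C_22 = (0.55)(0.80) − (-0.40)(0.00) = 0.4400
  C_23 = −[(0.55)(-0.40) − (-0.05)(0.00)] = 0.2200
  C_31 = (-0.05)(-0.05) − (-0.40)(0.90) = 0.3625
  C_32 = −[(0.55)(-0.05) − (-0.40)(-0.30)] = 0.1475
  C_33 = (0.55)(0.90) − (-0.05)(-0.30) = 0.4800
det(I−A) = Σ_j (I−A)_1j·C_1j = (0.55)(0.7000) + (-0.05)(0.2400) + (-0.40)(0.1200) = 0.3250
adj(I−A) = Cᵀ =
  [ 0.7000   0.2000   0.3625]
  [ 0.2400   0.4400   0.1475]
  [ 0.1200   0.2200   0.4800]
(I − A)⁻¹ = adj(I−A) / det(I−A) ≈
  [   2.1538     0.6154     1.1154]
  [   0.7385     1.3538     0.4538]
  [   0.3692     0.6769     1.4769]
x = (I − A)⁻¹ d = adj(I−A)·d / det(I−A), with det(I−A) = 0.3250:
  x_1 = (0.7000·190 + 0.2000·200 + 0.3625·200) / 0.3250 = 245.50 / 0.3250 ≈ 755.385
  x_2 = (0.2400·190 + 0.4400·200 + 0.1475·200) / 0.3250 = 163.10 / 0.3250 ≈ 501.846
  x_3 = (0.1200·190 + 0.2200·200 + 0.4800·200) / 0.3250 = 162.80 / 0.3250 ≈ 500.923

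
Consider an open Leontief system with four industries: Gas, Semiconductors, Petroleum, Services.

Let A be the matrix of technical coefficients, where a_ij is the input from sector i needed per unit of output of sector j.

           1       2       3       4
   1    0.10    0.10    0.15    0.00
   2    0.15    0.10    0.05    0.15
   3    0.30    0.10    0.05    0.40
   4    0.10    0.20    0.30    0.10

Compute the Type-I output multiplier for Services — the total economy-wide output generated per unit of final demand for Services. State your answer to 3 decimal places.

m_4 = 2.537

I − A =
  [   0.90    -0.10    -0.15     0.00]
  [  -0.15     0.90    -0.05    -0.15]
  [  -0.30    -0.10     0.95    -0.40]
  [  -0.10    -0.20    -0.30     0.90]
Compute the cofactors C_ij = (−1)^(i+j)·(3×3 minor ij) of I−A; the adjugate is their transpose:
adj(I−A) = Cᵀ =
  [ 0.6200   0.0990   0.1260   0.0725]
  [ 0.1535   0.6150   0.1035   0.1485]
  [ 0.2970   0.1840   0.6870   0.3360]
  [ 0.2020   0.2090   0.2660   0.7065]
det(I−A) = Σ_j (I−A)_1j·C_1j = (0.90)(0.6200) + (-0.10)(0.1535) + (-0.15)(0.2970) + (0.00)(0.2020) = 0.4981
(I − A)⁻¹ = adj(I−A) / det(I−A) ≈
  [   1.2447     0.1988     0.2530     0.1456]
  [   0.3082     1.2347     0.2078     0.2981]
  [   0.5963     0.3694     1.3792     0.6746]
  [   0.4055     0.4196     0.5340     1.4184]
The output multiplier for sector j is the column-j sum of the Leontief inverse (I − A)⁻¹ = adj(I−A) / det(I−A).
Column 4 of adj(I−A): (0.0725, 0.1485, 0.3360, 0.7065); det(I−A) = 0.4981.
m_4 = (0.0725 + 0.1485 + 0.3360 + 0.7065) / 0.4981 = 1.2635 / 0.4981 ≈ 2.537.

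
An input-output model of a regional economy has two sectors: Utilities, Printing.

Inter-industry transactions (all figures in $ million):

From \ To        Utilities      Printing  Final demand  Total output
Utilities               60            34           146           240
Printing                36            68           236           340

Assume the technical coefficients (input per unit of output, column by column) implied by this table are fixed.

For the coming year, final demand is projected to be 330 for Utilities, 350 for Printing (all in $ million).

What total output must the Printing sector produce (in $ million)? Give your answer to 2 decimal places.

Technical coefficients a_ij = z_ij / X_j:
  a_11 = 60/240 = 0.25, a_21 = 36/240 = 0.15
  a_12 = 34/340 = 0.10, a_22 = 68/340 = 0.20
I − A =
  [   0.75    -0.10]
  [  -0.15     0.80]
det(I−A) = (0.75)(0.80) − (-0.10)(-0.15) = 0.5850
adj(I−A) = [[0.80, 0.10], [0.15, 0.75]]
(I − A)⁻¹ = adj(I−A) / det(I−A) ≈
  [   1.3675     0.1709]
  [   0.2564     1.2821]
x = (I − A)⁻¹ d = adj(I−A)·d / det(I−A), with det(I−A) = 0.5850:
  x_1 = (0.80·330 + 0.10·350) / 0.5850 = 299.00 / 0.5850 ≈ 511.11
  x_2 = (0.15·330 + 0.75·350) / 0.5850 = 312.00 / 0.5850 ≈ 533.33

x_2 = 533.33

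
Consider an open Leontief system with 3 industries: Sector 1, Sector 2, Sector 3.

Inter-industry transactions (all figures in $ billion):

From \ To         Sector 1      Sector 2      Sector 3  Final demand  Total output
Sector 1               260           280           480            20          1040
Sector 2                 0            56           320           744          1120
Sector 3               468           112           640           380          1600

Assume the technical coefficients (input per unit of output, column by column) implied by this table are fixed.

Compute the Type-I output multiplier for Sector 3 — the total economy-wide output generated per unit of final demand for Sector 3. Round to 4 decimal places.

Technical coefficients a_ij = z_ij / X_j:
  a_11 = 260/1040 = 0.25, a_21 = 0/1040 = 0.00, a_31 = 468/1040 = 0.45
  a_12 = 280/1120 = 0.25, a_22 = 56/1120 = 0.05, a_32 = 112/1120 = 0.10
  a_13 = 480/1600 = 0.30, a_23 = 320/1600 = 0.20, a_33 = 640/1600 = 0.40
I − A =
  [   0.75    -0.25    -0.30]
  [   0.00     0.95    -0.20]
  [  -0.45    -0.10     0.60]
Cofactors of I−A, C_ij = (−1)^(i+j)·(minor ij) (rows/columns in the sector order above):
  C_11 = (0.95)(0.60) − (-0.20)(-0.10) = 0.5500
  C_12 = −[(0.00)(0.60) − (-0.20)(-0.45)] = 0.0900
  C_13 = (0.00)(-0.10) − (0.95)(-0.45) = 0.4275
  C_21 = −[(-0.25)(0.60) − (-0.30)(-0.10)] = 0.1800
  C_22 = (0.75)(0.60) − (-0.30)(-0.45) = 0.3150
  C_23 = −[(0.75)(-0.10) − (-0.25)(-0.45)] = 0.1875
  C_31 = (-0.25)(-0.20) − (-0.30)(0.95) = 0.3350
  C_32 = −[(0.75)(-0.20) − (-0.30)(0.00)] = 0.1500
  C_33 = (0.75)(0.95) − (-0.25)(0.00) = 0.7125
det(I−A) = Σ_j (I−A)_1j·C_1j = (0.75)(0.5500) + (-0.25)(0.0900) + (-0.30)(0.4275) = 0.26175
adj(I−A) = Cᵀ =
  [ 0.5500   0.1800   0.3350]
  [ 0.0900   0.3150   0.1500]
  [ 0.4275   0.1875   0.7125]
(I − A)⁻¹ = adj(I−A) / det(I−A) ≈
  [   2.10124     0.68768     1.27985]
  [   0.34384     1.20344     0.57307]
  [   1.63324     0.71633     2.72206]
The output multiplier for sector j is the column-j sum of the Leontief inverse (I − A)⁻¹ = adj(I−A) / det(I−A).
Column 3 of adj(I−A): (0.3350, 0.1500, 0.7125); det(I−A) = 0.26175.
m_3 = (0.3350 + 0.1500 + 0.7125) / 0.26175 = 1.1975 / 0.26175 ≈ 4.5750.

m_3 = 4.5750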